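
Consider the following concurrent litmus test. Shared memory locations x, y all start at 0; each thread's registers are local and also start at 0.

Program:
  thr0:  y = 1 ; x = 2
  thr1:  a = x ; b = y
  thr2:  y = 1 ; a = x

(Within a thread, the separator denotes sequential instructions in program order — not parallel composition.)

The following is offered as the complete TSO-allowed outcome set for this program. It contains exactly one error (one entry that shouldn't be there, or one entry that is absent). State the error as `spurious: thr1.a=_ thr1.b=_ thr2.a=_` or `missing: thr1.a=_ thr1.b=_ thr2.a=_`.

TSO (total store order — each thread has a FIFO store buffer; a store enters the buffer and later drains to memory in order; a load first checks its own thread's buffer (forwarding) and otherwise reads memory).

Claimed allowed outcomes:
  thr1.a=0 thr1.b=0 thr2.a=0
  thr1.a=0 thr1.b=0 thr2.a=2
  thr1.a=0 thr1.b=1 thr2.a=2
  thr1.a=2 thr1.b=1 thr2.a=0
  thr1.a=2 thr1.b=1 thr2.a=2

missing: thr1.a=0 thr1.b=1 thr2.a=0

outcome vector order: (thr1.a,thr1.b,thr2.a)
TSO (6): (0,0,0); (0,0,2); (0,1,0); (0,1,2); (2,1,0); (2,1,2)
TSO∖claimed = {(0,1,0)}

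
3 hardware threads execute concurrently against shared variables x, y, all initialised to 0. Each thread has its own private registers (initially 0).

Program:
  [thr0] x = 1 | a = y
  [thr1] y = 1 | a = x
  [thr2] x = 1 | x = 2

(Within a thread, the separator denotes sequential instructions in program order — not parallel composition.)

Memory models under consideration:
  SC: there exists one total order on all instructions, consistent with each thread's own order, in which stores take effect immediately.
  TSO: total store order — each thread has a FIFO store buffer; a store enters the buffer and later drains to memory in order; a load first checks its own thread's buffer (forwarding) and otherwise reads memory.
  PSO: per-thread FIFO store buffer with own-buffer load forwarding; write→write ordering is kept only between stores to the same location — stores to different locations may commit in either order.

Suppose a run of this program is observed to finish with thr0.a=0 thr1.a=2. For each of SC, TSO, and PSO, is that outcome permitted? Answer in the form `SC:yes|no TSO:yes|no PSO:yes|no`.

outcome vector order: (thr0.a,thr1.a)
SC: 5 outcomes — {01, 02, 10, 11, 12}
TSO: 6 outcomes — {00, 01, 02, 10, 11, 12}
PSO: 6 outcomes — {00, 01, 02, 10, 11, 12}
target 02 ∈ {SC,TSO,PSO}

SC:yes TSO:yes PSO:yes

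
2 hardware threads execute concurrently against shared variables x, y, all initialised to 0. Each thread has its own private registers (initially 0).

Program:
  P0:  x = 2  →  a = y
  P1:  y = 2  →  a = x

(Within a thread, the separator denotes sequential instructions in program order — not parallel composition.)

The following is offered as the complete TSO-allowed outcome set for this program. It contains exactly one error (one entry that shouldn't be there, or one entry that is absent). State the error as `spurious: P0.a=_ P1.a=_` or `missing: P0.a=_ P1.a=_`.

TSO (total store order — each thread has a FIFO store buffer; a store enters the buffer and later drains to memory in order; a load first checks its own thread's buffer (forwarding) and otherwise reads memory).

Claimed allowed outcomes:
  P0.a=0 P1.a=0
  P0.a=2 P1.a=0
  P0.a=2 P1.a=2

missing: P0.a=0 P1.a=2

outcome vector order: (P0.a,P1.a)
TSO (4): <0 0>; <0 2>; <2 0>; <2 2>
TSO∖claimed = {<0 2>}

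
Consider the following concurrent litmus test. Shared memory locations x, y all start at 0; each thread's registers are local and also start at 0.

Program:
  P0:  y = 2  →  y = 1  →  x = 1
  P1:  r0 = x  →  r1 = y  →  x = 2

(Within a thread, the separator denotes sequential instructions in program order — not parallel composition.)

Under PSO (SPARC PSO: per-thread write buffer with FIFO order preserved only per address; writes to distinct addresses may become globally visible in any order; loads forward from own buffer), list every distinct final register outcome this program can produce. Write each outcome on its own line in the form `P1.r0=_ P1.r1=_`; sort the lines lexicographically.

outcome vector order: (P1.r0,P1.r1)
|PSO outcomes| = 6

P1.r0=0 P1.r1=0
P1.r0=0 P1.r1=1
P1.r0=0 P1.r1=2
P1.r0=1 P1.r1=0
P1.r0=1 P1.r1=1
P1.r0=1 P1.r1=2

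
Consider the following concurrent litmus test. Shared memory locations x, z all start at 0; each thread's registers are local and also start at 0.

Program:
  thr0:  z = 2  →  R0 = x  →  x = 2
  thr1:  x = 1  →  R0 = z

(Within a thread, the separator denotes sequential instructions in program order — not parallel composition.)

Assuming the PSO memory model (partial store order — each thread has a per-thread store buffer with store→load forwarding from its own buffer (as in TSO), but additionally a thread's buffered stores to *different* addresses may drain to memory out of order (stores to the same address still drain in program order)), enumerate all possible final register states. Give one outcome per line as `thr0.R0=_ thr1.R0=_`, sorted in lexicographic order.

outcome vector order: (thr0.R0,thr1.R0)
|PSO outcomes| = 4

thr0.R0=0 thr1.R0=0
thr0.R0=0 thr1.R0=2
thr0.R0=1 thr1.R0=0
thr0.R0=1 thr1.R0=2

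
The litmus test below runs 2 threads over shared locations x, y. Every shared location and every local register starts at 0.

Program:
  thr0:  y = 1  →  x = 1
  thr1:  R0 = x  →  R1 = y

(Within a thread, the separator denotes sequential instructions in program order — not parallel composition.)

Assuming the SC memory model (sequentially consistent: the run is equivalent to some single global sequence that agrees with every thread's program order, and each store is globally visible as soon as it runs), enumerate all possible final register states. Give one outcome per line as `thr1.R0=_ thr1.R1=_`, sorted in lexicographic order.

outcome vector order: (thr1.R0,thr1.R1)
|SC outcomes| = 3

thr1.R0=0 thr1.R1=0
thr1.R0=0 thr1.R1=1
thr1.R0=1 thr1.R1=1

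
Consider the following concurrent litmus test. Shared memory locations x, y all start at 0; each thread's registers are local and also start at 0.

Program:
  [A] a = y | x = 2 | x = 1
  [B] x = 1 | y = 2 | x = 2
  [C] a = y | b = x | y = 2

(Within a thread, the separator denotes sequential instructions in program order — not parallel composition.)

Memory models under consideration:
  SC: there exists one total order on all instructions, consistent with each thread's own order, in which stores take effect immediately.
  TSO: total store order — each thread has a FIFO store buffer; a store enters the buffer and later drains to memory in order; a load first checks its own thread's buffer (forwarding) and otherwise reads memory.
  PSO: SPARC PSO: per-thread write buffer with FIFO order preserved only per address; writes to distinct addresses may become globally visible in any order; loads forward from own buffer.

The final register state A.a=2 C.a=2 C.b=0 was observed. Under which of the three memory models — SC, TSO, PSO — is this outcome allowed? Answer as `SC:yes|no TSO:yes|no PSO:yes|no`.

outcome vector order: (A.a,C.a,C.b)
under SC → 0/0/0 0/0/1 0/0/2 0/2/1 0/2/2 2/0/0 2/0/1 2/0/2 2/2/1 2/2/2
under TSO → 0/0/0 0/0/1 0/0/2 0/2/1 0/2/2 2/0/0 2/0/1 2/0/2 2/2/1 2/2/2
under PSO → 0/0/0 0/0/1 0/0/2 0/2/0 0/2/1 0/2/2 2/0/0 2/0/1 2/0/2 2/2/0 2/2/1 2/2/2
target 2/2/0 ∈ {PSO}

SC:no TSO:no PSO:yes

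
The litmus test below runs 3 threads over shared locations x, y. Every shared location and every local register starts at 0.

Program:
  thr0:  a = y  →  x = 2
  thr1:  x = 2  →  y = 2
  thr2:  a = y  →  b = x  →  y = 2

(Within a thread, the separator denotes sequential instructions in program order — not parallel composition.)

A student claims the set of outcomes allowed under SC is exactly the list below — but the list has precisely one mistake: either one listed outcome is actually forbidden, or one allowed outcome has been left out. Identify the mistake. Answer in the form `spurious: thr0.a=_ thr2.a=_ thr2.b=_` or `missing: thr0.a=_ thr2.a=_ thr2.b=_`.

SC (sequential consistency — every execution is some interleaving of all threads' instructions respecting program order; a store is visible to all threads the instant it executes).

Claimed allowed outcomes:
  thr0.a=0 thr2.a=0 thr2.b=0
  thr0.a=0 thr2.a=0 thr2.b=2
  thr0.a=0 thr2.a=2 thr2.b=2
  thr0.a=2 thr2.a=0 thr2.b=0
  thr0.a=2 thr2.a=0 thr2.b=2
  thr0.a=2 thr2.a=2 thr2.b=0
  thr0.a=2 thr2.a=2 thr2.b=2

spurious: thr0.a=2 thr2.a=2 thr2.b=0

outcome vector order: (thr0.a,thr2.a,thr2.b)
SC: 6 outcomes — {000; 002; 022; 200; 202; 222}
claimed∖SC = {220}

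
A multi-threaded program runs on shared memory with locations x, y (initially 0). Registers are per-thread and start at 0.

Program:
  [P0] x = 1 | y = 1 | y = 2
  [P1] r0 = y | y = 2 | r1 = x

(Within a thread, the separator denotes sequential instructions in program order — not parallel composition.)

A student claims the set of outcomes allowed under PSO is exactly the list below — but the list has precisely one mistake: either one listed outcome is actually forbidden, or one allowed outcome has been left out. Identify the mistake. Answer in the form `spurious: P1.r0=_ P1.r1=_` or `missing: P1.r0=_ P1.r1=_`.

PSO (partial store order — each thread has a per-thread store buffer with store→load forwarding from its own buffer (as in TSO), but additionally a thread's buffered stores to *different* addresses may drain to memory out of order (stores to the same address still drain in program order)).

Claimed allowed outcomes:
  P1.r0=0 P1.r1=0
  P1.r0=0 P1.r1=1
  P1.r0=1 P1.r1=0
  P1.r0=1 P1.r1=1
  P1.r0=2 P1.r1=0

missing: P1.r0=2 P1.r1=1

outcome vector order: (P1.r0,P1.r1)
PSO (6): 00 01 10 11 20 21
PSO∖claimed = {21}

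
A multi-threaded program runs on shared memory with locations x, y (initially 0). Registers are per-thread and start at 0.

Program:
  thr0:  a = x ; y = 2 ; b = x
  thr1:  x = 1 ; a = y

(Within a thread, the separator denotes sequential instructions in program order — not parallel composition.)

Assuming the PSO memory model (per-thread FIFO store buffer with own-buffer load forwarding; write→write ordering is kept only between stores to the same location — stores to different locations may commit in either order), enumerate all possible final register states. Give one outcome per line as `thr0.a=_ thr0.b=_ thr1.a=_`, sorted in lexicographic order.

thr0.a=0 thr0.b=0 thr1.a=0
thr0.a=0 thr0.b=0 thr1.a=2
thr0.a=0 thr0.b=1 thr1.a=0
thr0.a=0 thr0.b=1 thr1.a=2
thr0.a=1 thr0.b=1 thr1.a=0
thr0.a=1 thr0.b=1 thr1.a=2

outcome vector order: (thr0.a,thr0.b,thr1.a)
|PSO outcomes| = 6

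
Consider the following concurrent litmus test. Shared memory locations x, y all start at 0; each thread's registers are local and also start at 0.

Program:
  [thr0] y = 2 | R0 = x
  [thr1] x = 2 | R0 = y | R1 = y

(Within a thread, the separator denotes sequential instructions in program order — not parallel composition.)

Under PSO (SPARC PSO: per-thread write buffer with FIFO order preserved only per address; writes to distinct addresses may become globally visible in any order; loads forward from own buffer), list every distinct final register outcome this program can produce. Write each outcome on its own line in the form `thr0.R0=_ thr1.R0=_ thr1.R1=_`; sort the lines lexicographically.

outcome vector order: (thr0.R0,thr1.R0,thr1.R1)
|PSO outcomes| = 6

thr0.R0=0 thr1.R0=0 thr1.R1=0
thr0.R0=0 thr1.R0=0 thr1.R1=2
thr0.R0=0 thr1.R0=2 thr1.R1=2
thr0.R0=2 thr1.R0=0 thr1.R1=0
thr0.R0=2 thr1.R0=0 thr1.R1=2
thr0.R0=2 thr1.R0=2 thr1.R1=2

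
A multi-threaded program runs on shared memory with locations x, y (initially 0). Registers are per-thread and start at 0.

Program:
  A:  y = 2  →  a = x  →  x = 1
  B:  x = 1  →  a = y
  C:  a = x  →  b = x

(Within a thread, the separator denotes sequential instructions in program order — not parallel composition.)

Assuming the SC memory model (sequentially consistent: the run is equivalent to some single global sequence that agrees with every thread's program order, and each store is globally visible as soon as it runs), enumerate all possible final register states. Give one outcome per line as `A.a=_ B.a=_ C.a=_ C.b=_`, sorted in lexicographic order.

outcome vector order: (A.a,B.a,C.a,C.b)
|SC outcomes| = 9

A.a=0 B.a=2 C.a=0 C.b=0
A.a=0 B.a=2 C.a=0 C.b=1
A.a=0 B.a=2 C.a=1 C.b=1
A.a=1 B.a=0 C.a=0 C.b=0
A.a=1 B.a=0 C.a=0 C.b=1
A.a=1 B.a=0 C.a=1 C.b=1
A.a=1 B.a=2 C.a=0 C.b=0
A.a=1 B.a=2 C.a=0 C.b=1
A.a=1 B.a=2 C.a=1 C.b=1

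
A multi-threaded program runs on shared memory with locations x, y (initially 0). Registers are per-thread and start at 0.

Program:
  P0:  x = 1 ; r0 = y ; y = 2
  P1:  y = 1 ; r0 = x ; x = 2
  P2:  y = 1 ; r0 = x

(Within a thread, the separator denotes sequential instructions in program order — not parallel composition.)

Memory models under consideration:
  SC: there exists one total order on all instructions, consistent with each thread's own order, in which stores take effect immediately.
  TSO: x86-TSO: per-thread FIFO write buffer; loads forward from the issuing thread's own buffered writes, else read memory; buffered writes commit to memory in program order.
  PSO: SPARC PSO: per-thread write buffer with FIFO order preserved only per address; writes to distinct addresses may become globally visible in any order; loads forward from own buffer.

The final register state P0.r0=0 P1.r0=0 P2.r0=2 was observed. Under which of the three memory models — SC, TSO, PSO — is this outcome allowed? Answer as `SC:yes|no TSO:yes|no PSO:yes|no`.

outcome vector order: (P0.r0,P1.r0,P2.r0)
SC: 8 outcomes — {0/1/1; 0/1/2; 1/0/0; 1/0/1; 1/0/2; 1/1/0; 1/1/1; 1/1/2}
TSO: 12 outcomes — {0/0/0; 0/0/1; 0/0/2; 0/1/0; 0/1/1; 0/1/2; 1/0/0; 1/0/1; 1/0/2; 1/1/0; 1/1/1; 1/1/2}
PSO: 12 outcomes — {0/0/0; 0/0/1; 0/0/2; 0/1/0; 0/1/1; 0/1/2; 1/0/0; 1/0/1; 1/0/2; 1/1/0; 1/1/1; 1/1/2}
target 0/0/2 ∈ {TSO,PSO}

SC:no TSO:yes PSO:yes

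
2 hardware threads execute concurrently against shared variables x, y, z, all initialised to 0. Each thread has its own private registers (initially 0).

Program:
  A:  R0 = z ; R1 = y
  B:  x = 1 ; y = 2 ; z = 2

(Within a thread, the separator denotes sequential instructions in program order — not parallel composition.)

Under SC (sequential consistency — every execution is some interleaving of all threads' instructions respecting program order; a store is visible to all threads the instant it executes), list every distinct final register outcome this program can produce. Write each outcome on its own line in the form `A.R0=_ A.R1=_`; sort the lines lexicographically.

outcome vector order: (A.R0,A.R1)
|SC outcomes| = 3

A.R0=0 A.R1=0
A.R0=0 A.R1=2
A.R0=2 A.R1=2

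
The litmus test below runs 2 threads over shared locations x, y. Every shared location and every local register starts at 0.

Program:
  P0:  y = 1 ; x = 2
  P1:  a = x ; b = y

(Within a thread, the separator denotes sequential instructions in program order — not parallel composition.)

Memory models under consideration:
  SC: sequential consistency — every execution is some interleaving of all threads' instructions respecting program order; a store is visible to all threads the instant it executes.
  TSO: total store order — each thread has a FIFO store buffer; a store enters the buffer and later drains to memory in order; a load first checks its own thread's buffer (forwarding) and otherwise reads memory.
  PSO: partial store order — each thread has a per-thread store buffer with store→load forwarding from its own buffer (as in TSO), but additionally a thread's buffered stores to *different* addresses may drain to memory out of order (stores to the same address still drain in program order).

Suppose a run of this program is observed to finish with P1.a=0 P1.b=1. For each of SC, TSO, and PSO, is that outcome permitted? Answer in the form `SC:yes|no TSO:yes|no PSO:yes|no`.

outcome vector order: (P1.a,P1.b)
SC: 3 outcomes — {(0,0); (0,1); (2,1)}
TSO: 3 outcomes — {(0,0); (0,1); (2,1)}
PSO: 4 outcomes — {(0,0); (0,1); (2,0); (2,1)}
target (0,1) ∈ {SC,TSO,PSO}

SC:yes TSO:yes PSO:yes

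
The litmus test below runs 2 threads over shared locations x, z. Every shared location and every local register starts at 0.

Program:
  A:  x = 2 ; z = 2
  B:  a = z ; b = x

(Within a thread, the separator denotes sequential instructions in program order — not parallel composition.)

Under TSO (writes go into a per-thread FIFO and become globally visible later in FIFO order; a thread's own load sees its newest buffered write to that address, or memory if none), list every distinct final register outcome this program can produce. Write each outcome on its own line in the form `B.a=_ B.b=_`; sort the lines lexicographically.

B.a=0 B.b=0
B.a=0 B.b=2
B.a=2 B.b=2

outcome vector order: (B.a,B.b)
|TSO outcomes| = 3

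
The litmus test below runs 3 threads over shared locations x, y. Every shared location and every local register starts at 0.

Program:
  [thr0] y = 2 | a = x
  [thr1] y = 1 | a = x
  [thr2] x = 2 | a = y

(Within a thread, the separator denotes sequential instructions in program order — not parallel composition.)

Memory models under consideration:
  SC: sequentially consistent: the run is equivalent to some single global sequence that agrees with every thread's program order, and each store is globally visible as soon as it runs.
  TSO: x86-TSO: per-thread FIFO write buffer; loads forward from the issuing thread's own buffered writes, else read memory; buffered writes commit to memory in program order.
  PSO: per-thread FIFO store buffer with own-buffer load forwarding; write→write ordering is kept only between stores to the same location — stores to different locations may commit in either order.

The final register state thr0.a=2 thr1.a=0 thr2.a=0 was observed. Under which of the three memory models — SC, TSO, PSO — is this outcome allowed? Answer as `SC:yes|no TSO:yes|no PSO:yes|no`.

outcome vector order: (thr0.a,thr1.a,thr2.a)
under SC → 001; 002; 021; 022; 201; 202; 220; 221; 222
under TSO → 000; 001; 002; 020; 021; 022; 200; 201; 202; 220; 221; 222
under PSO → 000; 001; 002; 020; 021; 022; 200; 201; 202; 220; 221; 222
target 200 ∈ {TSO,PSO}

SC:no TSO:yes PSO:yes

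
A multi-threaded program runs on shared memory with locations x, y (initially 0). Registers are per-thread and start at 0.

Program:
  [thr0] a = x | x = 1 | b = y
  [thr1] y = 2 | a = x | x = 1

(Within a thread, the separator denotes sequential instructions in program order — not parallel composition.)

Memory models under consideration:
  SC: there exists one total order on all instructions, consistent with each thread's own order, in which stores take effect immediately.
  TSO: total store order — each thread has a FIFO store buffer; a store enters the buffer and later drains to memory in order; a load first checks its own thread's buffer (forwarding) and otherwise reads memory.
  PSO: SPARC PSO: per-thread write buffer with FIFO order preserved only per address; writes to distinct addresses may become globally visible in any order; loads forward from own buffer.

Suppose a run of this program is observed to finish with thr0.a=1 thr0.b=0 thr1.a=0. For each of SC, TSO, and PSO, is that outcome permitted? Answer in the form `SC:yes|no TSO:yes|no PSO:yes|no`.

outcome vector order: (thr0.a,thr0.b,thr1.a)
SC: 4 outcomes — {001; 020; 021; 120}
TSO: 5 outcomes — {000; 001; 020; 021; 120}
PSO: 6 outcomes — {000; 001; 020; 021; 100; 120}
target 100 ∈ {PSO}

SC:no TSO:no PSO:yes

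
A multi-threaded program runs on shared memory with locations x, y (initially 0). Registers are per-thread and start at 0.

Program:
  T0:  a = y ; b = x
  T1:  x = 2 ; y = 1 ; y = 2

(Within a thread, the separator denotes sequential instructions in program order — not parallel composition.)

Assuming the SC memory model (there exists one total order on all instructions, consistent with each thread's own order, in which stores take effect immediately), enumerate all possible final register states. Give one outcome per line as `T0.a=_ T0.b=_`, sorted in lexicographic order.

T0.a=0 T0.b=0
T0.a=0 T0.b=2
T0.a=1 T0.b=2
T0.a=2 T0.b=2

outcome vector order: (T0.a,T0.b)
|SC outcomes| = 4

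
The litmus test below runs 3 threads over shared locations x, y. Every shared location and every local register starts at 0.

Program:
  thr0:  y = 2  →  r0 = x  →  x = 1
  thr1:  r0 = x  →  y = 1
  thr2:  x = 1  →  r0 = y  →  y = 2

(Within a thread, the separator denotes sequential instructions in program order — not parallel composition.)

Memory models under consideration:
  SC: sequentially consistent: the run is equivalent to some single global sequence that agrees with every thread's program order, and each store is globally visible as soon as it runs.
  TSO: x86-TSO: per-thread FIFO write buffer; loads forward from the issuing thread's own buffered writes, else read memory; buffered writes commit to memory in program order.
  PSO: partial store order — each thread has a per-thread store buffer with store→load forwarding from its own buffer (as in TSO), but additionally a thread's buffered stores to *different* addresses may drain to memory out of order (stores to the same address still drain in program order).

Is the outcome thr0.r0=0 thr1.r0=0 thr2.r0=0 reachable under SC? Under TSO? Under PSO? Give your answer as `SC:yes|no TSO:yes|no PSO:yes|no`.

outcome vector order: (thr0.r0,thr1.r0,thr2.r0)
SC: 10 outcomes — {001, 002, 011, 012, 100, 101, 102, 110, 111, 112}
TSO: 12 outcomes — {000, 001, 002, 010, 011, 012, 100, 101, 102, 110, 111, 112}
PSO: 12 outcomes — {000, 001, 002, 010, 011, 012, 100, 101, 102, 110, 111, 112}
target 000 ∈ {TSO,PSO}

SC:no TSO:yes PSO:yes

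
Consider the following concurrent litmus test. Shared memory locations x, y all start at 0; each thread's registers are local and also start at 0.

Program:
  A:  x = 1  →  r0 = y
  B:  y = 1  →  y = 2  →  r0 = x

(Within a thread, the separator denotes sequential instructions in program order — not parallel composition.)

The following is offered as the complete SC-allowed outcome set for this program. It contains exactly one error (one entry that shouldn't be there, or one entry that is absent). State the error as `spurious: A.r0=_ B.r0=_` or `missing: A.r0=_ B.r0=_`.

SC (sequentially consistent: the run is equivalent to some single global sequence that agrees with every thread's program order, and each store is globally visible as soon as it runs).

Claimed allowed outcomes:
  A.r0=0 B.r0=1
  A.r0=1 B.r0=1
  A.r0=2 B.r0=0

outcome vector order: (A.r0,B.r0)
SC (4): 0/1, 1/1, 2/0, 2/1
SC∖claimed = {2/1}

missing: A.r0=2 B.r0=1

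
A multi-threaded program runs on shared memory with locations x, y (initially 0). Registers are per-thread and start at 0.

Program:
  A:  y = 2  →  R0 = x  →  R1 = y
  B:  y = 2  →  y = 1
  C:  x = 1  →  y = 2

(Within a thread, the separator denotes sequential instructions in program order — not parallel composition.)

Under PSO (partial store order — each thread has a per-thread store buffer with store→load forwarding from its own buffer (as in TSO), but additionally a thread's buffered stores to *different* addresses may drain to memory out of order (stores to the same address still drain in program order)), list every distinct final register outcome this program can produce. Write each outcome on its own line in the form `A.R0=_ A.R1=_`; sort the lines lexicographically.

A.R0=0 A.R1=1
A.R0=0 A.R1=2
A.R0=1 A.R1=1
A.R0=1 A.R1=2

outcome vector order: (A.R0,A.R1)
|PSO outcomes| = 4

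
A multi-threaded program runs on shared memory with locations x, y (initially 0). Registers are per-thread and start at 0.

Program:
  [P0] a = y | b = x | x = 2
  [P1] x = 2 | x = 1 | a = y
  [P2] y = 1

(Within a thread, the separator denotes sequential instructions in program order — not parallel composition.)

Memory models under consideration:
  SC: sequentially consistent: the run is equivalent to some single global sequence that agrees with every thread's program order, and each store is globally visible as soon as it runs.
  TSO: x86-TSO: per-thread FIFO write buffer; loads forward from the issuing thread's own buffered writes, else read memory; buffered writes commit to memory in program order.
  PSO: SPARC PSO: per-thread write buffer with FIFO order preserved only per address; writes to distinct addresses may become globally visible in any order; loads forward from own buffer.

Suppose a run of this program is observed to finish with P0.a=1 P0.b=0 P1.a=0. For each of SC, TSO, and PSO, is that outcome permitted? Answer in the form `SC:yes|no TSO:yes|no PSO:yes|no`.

SC:no TSO:yes PSO:yes

outcome vector order: (P0.a,P0.b,P1.a)
SC (10): 000, 001, 010, 011, 020, 021, 101, 110, 111, 121
TSO (12): 000, 001, 010, 011, 020, 021, 100, 101, 110, 111, 120, 121
PSO (12): 000, 001, 010, 011, 020, 021, 100, 101, 110, 111, 120, 121
target 100 ∈ {TSO,PSO}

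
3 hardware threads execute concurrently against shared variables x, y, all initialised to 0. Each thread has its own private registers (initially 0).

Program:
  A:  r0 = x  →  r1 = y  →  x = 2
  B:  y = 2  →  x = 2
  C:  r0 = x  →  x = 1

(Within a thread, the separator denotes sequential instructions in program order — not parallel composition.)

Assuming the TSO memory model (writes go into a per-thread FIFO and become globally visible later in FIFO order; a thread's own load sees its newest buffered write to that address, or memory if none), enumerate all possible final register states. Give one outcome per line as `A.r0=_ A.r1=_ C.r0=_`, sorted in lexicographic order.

outcome vector order: (A.r0,A.r1,C.r0)
|TSO outcomes| = 9

A.r0=0 A.r1=0 C.r0=0
A.r0=0 A.r1=0 C.r0=2
A.r0=0 A.r1=2 C.r0=0
A.r0=0 A.r1=2 C.r0=2
A.r0=1 A.r1=0 C.r0=0
A.r0=1 A.r1=2 C.r0=0
A.r0=1 A.r1=2 C.r0=2
A.r0=2 A.r1=2 C.r0=0
A.r0=2 A.r1=2 C.r0=2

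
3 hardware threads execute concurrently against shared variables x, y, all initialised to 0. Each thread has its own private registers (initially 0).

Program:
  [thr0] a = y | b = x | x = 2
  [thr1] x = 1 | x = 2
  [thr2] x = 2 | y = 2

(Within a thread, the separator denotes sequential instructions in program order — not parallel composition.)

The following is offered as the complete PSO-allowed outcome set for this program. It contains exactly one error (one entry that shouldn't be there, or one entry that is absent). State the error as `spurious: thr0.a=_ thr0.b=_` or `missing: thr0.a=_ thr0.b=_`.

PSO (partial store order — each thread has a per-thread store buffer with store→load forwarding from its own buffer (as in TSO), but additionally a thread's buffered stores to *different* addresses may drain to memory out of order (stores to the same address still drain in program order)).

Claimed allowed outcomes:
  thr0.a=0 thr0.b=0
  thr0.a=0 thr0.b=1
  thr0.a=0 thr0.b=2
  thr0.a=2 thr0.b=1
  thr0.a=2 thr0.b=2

missing: thr0.a=2 thr0.b=0

outcome vector order: (thr0.a,thr0.b)
under PSO → <0 0>, <0 1>, <0 2>, <2 0>, <2 1>, <2 2>
PSO∖claimed = {<2 0>}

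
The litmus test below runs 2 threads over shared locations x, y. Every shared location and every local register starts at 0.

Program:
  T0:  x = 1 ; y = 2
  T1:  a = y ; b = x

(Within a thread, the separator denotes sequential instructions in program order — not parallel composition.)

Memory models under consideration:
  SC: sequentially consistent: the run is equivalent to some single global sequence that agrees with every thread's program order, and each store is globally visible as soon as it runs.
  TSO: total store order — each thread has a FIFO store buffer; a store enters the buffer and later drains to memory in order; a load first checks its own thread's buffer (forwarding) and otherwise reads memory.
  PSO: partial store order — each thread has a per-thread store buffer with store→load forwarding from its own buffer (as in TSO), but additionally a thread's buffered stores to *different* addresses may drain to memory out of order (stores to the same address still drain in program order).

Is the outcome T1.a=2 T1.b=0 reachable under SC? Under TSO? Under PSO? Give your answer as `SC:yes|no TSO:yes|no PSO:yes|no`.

SC:no TSO:no PSO:yes

outcome vector order: (T1.a,T1.b)
SC (3): 0/0 0/1 2/1
TSO (3): 0/0 0/1 2/1
PSO (4): 0/0 0/1 2/0 2/1
target 2/0 ∈ {PSO}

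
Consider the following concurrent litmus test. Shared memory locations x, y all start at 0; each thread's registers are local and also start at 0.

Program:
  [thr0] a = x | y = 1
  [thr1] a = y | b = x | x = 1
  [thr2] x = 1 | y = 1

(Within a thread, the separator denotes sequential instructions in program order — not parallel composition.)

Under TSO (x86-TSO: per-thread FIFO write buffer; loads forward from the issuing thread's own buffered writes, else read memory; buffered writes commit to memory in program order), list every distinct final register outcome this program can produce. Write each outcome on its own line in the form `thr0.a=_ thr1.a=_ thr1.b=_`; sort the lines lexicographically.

outcome vector order: (thr0.a,thr1.a,thr1.b)
|TSO outcomes| = 7

thr0.a=0 thr1.a=0 thr1.b=0
thr0.a=0 thr1.a=0 thr1.b=1
thr0.a=0 thr1.a=1 thr1.b=0
thr0.a=0 thr1.a=1 thr1.b=1
thr0.a=1 thr1.a=0 thr1.b=0
thr0.a=1 thr1.a=0 thr1.b=1
thr0.a=1 thr1.a=1 thr1.b=1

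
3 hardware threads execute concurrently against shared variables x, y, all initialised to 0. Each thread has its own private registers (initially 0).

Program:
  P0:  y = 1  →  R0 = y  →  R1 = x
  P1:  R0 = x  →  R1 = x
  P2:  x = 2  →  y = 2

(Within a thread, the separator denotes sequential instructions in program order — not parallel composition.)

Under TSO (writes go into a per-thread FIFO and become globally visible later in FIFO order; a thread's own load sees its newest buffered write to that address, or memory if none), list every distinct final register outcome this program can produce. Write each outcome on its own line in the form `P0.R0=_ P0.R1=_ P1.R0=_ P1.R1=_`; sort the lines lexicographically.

P0.R0=1 P0.R1=0 P1.R0=0 P1.R1=0
P0.R0=1 P0.R1=0 P1.R0=0 P1.R1=2
P0.R0=1 P0.R1=0 P1.R0=2 P1.R1=2
P0.R0=1 P0.R1=2 P1.R0=0 P1.R1=0
P0.R0=1 P0.R1=2 P1.R0=0 P1.R1=2
P0.R0=1 P0.R1=2 P1.R0=2 P1.R1=2
P0.R0=2 P0.R1=2 P1.R0=0 P1.R1=0
P0.R0=2 P0.R1=2 P1.R0=0 P1.R1=2
P0.R0=2 P0.R1=2 P1.R0=2 P1.R1=2

outcome vector order: (P0.R0,P0.R1,P1.R0,P1.R1)
|TSO outcomes| = 9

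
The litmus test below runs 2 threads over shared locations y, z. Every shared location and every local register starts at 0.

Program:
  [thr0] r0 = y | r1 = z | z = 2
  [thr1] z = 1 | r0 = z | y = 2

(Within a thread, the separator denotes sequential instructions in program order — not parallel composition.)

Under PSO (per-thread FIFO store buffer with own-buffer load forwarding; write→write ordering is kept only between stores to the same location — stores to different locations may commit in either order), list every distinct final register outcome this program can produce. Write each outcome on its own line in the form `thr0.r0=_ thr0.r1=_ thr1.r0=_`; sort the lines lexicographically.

outcome vector order: (thr0.r0,thr0.r1,thr1.r0)
|PSO outcomes| = 6

thr0.r0=0 thr0.r1=0 thr1.r0=1
thr0.r0=0 thr0.r1=0 thr1.r0=2
thr0.r0=0 thr0.r1=1 thr1.r0=1
thr0.r0=0 thr0.r1=1 thr1.r0=2
thr0.r0=2 thr0.r1=0 thr1.r0=1
thr0.r0=2 thr0.r1=1 thr1.r0=1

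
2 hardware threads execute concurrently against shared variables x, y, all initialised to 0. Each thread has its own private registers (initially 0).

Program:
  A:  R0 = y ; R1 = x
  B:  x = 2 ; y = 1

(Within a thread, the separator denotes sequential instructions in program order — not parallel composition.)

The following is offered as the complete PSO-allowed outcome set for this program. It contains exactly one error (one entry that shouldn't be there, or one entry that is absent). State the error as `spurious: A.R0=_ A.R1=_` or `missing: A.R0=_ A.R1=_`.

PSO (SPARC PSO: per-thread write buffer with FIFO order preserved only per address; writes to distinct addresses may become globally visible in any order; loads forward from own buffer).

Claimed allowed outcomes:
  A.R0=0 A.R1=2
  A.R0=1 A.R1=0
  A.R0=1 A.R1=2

missing: A.R0=0 A.R1=0

outcome vector order: (A.R0,A.R1)
PSO: 4 outcomes — {0/0, 0/2, 1/0, 1/2}
PSO∖claimed = {0/0}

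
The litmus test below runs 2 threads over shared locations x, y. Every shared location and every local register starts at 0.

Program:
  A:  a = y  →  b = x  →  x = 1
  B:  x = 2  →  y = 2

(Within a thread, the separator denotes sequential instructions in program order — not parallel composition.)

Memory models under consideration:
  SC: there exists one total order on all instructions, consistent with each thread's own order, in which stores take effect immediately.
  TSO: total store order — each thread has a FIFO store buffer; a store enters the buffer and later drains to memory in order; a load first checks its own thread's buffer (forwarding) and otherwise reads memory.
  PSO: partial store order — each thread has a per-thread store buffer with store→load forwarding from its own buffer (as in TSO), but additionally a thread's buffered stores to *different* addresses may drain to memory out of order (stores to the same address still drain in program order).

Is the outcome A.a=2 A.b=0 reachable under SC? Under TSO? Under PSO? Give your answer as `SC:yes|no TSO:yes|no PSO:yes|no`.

outcome vector order: (A.a,A.b)
SC (3): (0,0); (0,2); (2,2)
TSO (3): (0,0); (0,2); (2,2)
PSO (4): (0,0); (0,2); (2,0); (2,2)
target (2,0) ∈ {PSO}

SC:no TSO:no PSO:yes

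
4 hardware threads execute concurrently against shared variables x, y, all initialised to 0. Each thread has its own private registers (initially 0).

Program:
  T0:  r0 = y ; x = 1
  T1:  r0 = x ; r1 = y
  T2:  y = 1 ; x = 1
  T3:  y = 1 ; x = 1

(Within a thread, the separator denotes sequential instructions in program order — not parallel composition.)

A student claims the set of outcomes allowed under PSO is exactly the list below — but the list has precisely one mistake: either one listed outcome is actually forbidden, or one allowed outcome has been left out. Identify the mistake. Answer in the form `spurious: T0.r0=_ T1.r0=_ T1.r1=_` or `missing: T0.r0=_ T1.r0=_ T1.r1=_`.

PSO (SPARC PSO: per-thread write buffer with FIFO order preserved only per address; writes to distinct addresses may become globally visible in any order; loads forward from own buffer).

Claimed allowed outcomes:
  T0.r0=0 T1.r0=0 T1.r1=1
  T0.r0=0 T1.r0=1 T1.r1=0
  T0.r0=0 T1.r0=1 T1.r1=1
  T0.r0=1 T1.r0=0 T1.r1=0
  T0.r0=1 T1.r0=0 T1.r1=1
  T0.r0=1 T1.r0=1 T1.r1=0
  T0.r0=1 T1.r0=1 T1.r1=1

outcome vector order: (T0.r0,T1.r0,T1.r1)
[PSO] allowed = {(0,0,0); (0,0,1); (0,1,0); (0,1,1); (1,0,0); (1,0,1); (1,1,0); (1,1,1)}
PSO∖claimed = {(0,0,0)}

missing: T0.r0=0 T1.r0=0 T1.r1=0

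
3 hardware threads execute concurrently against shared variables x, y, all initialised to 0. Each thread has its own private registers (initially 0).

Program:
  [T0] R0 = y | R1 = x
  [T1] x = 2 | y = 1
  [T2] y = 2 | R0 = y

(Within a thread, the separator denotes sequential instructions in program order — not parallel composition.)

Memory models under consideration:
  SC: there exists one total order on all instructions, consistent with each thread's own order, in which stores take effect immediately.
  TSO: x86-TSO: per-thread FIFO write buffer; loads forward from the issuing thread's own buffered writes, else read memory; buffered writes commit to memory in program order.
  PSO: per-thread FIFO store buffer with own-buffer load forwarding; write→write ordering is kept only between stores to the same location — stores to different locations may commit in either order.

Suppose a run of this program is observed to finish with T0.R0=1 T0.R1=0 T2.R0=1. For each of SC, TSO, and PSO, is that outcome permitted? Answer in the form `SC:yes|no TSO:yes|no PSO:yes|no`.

outcome vector order: (T0.R0,T0.R1,T2.R0)
SC (10): 0/0/1; 0/0/2; 0/2/1; 0/2/2; 1/2/1; 1/2/2; 2/0/1; 2/0/2; 2/2/1; 2/2/2
TSO (10): 0/0/1; 0/0/2; 0/2/1; 0/2/2; 1/2/1; 1/2/2; 2/0/1; 2/0/2; 2/2/1; 2/2/2
PSO (12): 0/0/1; 0/0/2; 0/2/1; 0/2/2; 1/0/1; 1/0/2; 1/2/1; 1/2/2; 2/0/1; 2/0/2; 2/2/1; 2/2/2
target 1/0/1 ∈ {PSO}

SC:no TSO:no PSO:yes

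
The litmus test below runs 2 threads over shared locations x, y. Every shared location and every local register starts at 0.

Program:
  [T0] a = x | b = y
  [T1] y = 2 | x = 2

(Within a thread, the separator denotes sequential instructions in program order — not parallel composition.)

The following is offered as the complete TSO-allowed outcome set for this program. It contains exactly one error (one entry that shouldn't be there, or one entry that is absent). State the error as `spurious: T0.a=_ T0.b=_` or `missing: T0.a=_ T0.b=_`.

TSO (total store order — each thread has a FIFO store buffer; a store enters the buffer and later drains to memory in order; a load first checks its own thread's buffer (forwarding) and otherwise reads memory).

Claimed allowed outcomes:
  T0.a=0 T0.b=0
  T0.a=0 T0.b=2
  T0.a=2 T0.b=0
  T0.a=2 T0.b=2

outcome vector order: (T0.a,T0.b)
[TSO] allowed = {0/0; 0/2; 2/2}
claimed∖TSO = {2/0}

spurious: T0.a=2 T0.b=0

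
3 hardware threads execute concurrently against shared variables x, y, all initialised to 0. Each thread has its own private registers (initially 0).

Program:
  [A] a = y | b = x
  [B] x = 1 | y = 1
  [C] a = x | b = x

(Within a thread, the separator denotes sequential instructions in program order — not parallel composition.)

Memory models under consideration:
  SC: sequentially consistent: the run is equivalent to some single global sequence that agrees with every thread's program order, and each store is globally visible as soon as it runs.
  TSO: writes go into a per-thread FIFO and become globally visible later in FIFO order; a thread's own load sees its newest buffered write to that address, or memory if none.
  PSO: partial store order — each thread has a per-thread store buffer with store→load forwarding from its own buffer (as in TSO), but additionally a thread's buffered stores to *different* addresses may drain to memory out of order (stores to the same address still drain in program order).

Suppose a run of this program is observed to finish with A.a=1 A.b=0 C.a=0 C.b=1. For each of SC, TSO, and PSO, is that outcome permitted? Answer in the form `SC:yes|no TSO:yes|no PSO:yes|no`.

SC:no TSO:no PSO:yes

outcome vector order: (A.a,A.b,C.a,C.b)
under SC → <0 0 0 0>; <0 0 0 1>; <0 0 1 1>; <0 1 0 0>; <0 1 0 1>; <0 1 1 1>; <1 1 0 0>; <1 1 0 1>; <1 1 1 1>
under TSO → <0 0 0 0>; <0 0 0 1>; <0 0 1 1>; <0 1 0 0>; <0 1 0 1>; <0 1 1 1>; <1 1 0 0>; <1 1 0 1>; <1 1 1 1>
under PSO → <0 0 0 0>; <0 0 0 1>; <0 0 1 1>; <0 1 0 0>; <0 1 0 1>; <0 1 1 1>; <1 0 0 0>; <1 0 0 1>; <1 0 1 1>; <1 1 0 0>; <1 1 0 1>; <1 1 1 1>
target <1 0 0 1> ∈ {PSO}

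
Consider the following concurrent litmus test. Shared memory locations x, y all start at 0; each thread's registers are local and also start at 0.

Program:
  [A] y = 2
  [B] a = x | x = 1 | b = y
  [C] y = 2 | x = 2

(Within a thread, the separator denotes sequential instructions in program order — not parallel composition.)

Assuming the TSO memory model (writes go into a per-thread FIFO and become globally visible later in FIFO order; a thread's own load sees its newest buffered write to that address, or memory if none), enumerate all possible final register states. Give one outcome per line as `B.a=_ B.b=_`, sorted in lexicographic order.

B.a=0 B.b=0
B.a=0 B.b=2
B.a=2 B.b=2

outcome vector order: (B.a,B.b)
|TSO outcomes| = 3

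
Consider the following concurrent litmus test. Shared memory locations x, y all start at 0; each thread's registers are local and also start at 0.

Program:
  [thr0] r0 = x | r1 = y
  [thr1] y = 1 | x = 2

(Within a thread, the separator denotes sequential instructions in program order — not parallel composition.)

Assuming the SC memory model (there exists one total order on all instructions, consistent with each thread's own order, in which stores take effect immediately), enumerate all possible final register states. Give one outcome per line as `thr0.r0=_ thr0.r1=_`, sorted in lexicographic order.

thr0.r0=0 thr0.r1=0
thr0.r0=0 thr0.r1=1
thr0.r0=2 thr0.r1=1

outcome vector order: (thr0.r0,thr0.r1)
|SC outcomes| = 3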